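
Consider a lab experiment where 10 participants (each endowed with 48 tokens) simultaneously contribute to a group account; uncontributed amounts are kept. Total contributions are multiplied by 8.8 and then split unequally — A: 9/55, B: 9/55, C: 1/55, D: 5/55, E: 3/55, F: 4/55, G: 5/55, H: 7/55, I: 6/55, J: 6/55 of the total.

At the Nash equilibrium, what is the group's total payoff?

Player j's private return per contributed unit is 8.8 × (j's share). Contributing is weakly dominant for j when that share is at least 1/8.8 = 0.1136, and contributing 0 is dominant otherwise.
The shares above 0.1136 belong to A, B and H, contributing 48 each; the remaining 7 contribute 0. Total contributed: 144.
The group account pays out 8.8 × 144 = 1267.20 in total (split across the unequal shares, but the aggregate is all that matters for the group sum).
The 7 free-riders keep 48 each, adding 336. Group total = 336 + 1267.20 = 1603.20.

1603.20 tokens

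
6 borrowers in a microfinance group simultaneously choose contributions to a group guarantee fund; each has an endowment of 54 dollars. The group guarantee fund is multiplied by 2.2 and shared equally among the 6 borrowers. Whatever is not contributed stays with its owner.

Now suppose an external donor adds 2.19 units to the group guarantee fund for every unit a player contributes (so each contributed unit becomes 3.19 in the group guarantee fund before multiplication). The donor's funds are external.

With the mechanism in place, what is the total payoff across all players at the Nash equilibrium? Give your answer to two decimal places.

The effective private return per unit is now 2.2 × 3.19 / 6 = 1.1697 > 1, so every player's dominant strategy flips to full contribution.
At the Nash equilibrium everyone contributes 54. Group total payoff = 2.2 × 3.19 × 324 = 2273.83.

2273.83 dollars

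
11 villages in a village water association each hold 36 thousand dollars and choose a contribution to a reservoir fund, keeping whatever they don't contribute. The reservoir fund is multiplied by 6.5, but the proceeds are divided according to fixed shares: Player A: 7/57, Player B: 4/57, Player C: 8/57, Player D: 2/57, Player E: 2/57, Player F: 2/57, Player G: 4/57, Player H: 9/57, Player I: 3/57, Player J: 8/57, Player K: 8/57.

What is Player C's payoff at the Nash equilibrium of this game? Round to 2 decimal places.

68.84 thousand dollars

Player j's private return per contributed unit is 6.5 × (j's share). Contributing is weakly dominant for j when that share is at least 1/6.5 = 0.1538, and contributing 0 is dominant otherwise.
Only Player H (9/57) clears that bar, contributing 36; the remaining 10 contribute 0. Total contributed: 36.
Player C keeps 36 and receives 6.5 × 36 × 8/57 = 32.84 from the reservoir fund, for a payoff of 68.84.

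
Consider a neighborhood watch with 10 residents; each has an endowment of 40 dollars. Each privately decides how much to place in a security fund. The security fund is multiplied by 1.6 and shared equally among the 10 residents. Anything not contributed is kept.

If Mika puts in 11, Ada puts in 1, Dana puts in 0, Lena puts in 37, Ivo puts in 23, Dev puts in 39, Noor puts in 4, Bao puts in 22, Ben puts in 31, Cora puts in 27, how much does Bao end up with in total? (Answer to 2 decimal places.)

49.20 dollars

Total contributed: 11 + 1 + 0 + 37 + 23 + 39 + 4 + 22 + 31 + 27 = 195.
Each receives 1.6 × 195 / 10 = 31.20 from the security fund.
Bao keeps 40 − 22 = 18, so Bao's payoff is 18 + 31.20 = 49.20.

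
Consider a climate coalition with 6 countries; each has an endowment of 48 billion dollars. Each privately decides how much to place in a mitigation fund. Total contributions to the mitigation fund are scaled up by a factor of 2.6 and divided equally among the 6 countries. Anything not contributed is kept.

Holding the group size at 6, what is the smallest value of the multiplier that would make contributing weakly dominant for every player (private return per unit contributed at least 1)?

A contributed unit returns (multiplier)/6 to its contributor.
This reaches 1 exactly when the multiplier is 6.

6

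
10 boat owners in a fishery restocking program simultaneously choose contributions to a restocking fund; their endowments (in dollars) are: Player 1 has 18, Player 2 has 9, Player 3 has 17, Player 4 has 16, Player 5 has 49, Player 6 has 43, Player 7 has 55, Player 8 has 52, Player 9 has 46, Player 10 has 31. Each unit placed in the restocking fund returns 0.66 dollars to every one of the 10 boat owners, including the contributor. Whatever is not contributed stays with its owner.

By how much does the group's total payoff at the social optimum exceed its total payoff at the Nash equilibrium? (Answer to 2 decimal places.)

The private return per contributed unit is 0.66 < 1 for everyone, so the Nash equilibrium is zero contribution and the group total is Σ E_j = 18 + 9 + 17 + 16 + 49 + 43 + 55 + 52 + 46 + 31 = 336.
Each contributed unit returns 6.600 to the group, so the social optimum is full contribution by everyone: group total = 6.600 × 336 = 2217.60.
Efficiency loss = (6.600 − 1) × 336 = 1881.60.

1881.60 dollars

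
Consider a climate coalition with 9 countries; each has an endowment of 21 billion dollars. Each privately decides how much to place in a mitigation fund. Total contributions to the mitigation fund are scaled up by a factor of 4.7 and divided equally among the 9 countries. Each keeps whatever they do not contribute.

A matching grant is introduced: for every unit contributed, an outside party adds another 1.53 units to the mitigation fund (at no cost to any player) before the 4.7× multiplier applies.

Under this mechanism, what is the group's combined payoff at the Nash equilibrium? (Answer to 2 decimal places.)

2247.40 billion dollars

With the mechanism, a contributed unit returns 4.7 × 2.53 / 9 = 1.3212 per unit of net cost to the contributor — now above 1 — so contributing fully is weakly dominant for every player.
At the Nash equilibrium everyone contributes 21. Group total payoff = 4.7 × 2.53 × 189 = 2247.40.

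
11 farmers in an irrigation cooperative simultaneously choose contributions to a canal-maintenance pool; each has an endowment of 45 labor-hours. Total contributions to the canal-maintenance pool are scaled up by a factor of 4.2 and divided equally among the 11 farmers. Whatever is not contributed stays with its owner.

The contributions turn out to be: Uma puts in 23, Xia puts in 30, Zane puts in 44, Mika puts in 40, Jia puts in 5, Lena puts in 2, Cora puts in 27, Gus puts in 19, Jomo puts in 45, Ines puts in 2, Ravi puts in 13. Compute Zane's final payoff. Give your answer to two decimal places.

Total contributed: 23 + 30 + 44 + 40 + 5 + 2 + 27 + 19 + 45 + 2 + 13 = 250.
Each receives 4.2 × 250 / 11 = 95.45 from the canal-maintenance pool.
Zane keeps 45 − 44 = 1, so Zane's payoff is 1 + 95.45 = 96.45.

96.45 labor-hours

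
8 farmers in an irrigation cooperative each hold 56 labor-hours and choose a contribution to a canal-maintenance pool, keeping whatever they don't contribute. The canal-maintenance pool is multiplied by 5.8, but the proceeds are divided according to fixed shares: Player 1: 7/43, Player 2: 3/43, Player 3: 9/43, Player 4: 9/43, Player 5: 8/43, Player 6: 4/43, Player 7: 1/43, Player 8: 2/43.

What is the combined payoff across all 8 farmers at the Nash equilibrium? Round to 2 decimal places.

A player with share s gets back 5.8·s per unit contributed, so full contribution is dominant for anyone with s > 1/5.8 = 0.1724 and zero contribution is dominant for anyone below.
Player 3, Player 4 and Player 5 are above the threshold, contributing 56 each; the remaining 5 contribute 0. Total contributed: 168.
The canal-maintenance pool pays out 5.8 × 168 = 974.40 in total (split across the unequal shares, but the aggregate is all that matters for the group sum).
The 5 free-riders keep 56 each, adding 280. Group total = 280 + 974.40 = 1254.40.

1254.40 labor-hours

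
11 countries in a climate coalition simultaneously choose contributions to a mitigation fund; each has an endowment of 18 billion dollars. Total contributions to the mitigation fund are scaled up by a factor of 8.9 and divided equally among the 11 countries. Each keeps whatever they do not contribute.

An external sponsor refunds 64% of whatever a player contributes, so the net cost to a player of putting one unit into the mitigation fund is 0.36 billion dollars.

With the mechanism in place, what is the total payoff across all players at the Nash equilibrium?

With the mechanism, a contributed unit returns (8.9/11) / 0.36 = 2.2475 per unit of net cost to the contributor — now above 1 — so contributing fully is weakly dominant for every player.
At the Nash equilibrium everyone contributes 18. Group total payoff = 11 × (18 × 0.64 + 8.9 × 18) = 1888.92.

1888.92 billion dollars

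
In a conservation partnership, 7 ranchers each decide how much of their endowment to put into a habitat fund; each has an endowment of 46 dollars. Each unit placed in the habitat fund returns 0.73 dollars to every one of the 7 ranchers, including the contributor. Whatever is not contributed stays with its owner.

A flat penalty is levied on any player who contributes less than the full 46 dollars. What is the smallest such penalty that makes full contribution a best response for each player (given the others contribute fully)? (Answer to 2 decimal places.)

Given the others contribute fully, the best deviation is to contribute 0 (any partial contribution still incurs the fine and gives up units whose private return 0.73 is below 1).
Deviating from 46 to 0 saves 46 dollars but forfeits the deviator's share of the drop in the habitat fund: 0.73 × 46 = 33.58.
So the deviation gain is 46 − 33.58 = 12.42, and the fine must be at least 12.42 dollars to wipe it out.

12.42 dollars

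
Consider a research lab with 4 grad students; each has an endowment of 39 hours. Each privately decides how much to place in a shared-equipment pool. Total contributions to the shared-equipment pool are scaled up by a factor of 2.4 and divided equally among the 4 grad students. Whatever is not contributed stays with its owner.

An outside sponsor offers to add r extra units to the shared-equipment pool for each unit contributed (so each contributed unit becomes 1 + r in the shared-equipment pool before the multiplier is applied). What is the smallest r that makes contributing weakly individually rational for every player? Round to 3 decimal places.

With matching at rate r, one contributed unit becomes (1 + r) in the shared-equipment pool and returns 2.4 × (1 + r) / 4 to the contributor.
Setting this equal to 1: 1 + r = 4/2.4 = 1.6667.
So the minimum matching rate is r = 1.6667 − 1 = 0.667.

0.667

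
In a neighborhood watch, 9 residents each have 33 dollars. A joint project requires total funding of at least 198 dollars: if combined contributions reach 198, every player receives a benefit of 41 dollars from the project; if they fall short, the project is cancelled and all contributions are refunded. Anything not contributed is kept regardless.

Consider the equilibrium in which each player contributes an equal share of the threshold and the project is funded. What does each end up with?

Equal share of the threshold: 198/9 = 22.
At this profile no one gains by cutting their contribution: any cut drops the total below 198, the project is cancelled, contributions are refunded, and the deviator ends with 33, which is less than 33 − 22 + 41 = 52. Contributing more than 22 just wastes the excess. So contributing exactly 22 is a best response.
Each player's payoff: 33 − 22 + 41 = 52.

52 dollars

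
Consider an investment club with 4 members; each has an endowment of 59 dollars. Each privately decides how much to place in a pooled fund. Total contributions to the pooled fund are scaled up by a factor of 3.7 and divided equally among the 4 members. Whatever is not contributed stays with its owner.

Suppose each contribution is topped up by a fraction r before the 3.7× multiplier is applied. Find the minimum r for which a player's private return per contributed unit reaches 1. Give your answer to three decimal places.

0.081

With matching at rate r, one contributed unit becomes (1 + r) in the pooled fund and returns 3.7 × (1 + r) / 4 to the contributor.
Setting this equal to 1: 1 + r = 4/3.7 = 1.0811.
So the minimum matching rate is r = 1.0811 − 1 = 0.081.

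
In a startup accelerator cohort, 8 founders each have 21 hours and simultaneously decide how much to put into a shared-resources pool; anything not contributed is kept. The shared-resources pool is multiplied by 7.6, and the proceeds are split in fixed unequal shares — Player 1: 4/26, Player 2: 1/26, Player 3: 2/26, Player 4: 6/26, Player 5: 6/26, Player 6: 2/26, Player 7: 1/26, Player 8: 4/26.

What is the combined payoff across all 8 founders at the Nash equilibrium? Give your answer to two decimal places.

A player with share s gets back 7.6·s per unit contributed, so full contribution is dominant for anyone with s > 1/7.6 = 0.1316 and zero contribution is dominant for anyone below.
The shares above 0.1316 belong to Player 1, Player 4, Player 5 and Player 8, contributing 21 each; the remaining 4 contribute 0. Total contributed: 84.
The shared-resources pool pays out 7.6 × 84 = 638.40 in total (split across the unequal shares, but the aggregate is all that matters for the group sum).
The 4 free-riders keep 21 each, adding 84. Group total = 84 + 638.40 = 722.40.

722.40 hours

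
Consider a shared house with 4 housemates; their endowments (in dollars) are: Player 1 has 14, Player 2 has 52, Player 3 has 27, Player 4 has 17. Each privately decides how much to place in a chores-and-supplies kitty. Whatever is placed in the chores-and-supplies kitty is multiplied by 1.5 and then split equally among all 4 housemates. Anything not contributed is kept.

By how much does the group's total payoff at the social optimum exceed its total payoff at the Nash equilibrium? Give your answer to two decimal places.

The private return per contributed unit is 1.5/4 = 0.3750 < 1 for every player regardless of endowment, so the Nash equilibrium is zero contribution and the group total is Σ E_j = 14 + 52 + 27 + 17 = 110.
Each contributed unit returns 1.500 to the group, so the social optimum is full contribution by everyone: group total = 1.500 × 110 = 165.00.
Efficiency loss = (1.500 − 1) × 110 = 55.00.

55.00 dollars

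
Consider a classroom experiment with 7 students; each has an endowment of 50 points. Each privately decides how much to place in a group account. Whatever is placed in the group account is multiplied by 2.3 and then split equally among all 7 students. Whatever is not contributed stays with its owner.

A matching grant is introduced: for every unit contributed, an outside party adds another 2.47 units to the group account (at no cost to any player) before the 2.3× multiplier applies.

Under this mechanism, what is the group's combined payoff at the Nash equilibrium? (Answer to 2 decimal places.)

2793.35 points

The effective private return per unit is now 2.3 × 3.47 / 7 = 1.1401 > 1, so every player's dominant strategy flips to full contribution.
At the Nash equilibrium everyone contributes 50. Group total payoff = 2.3 × 3.47 × 350 = 2793.35.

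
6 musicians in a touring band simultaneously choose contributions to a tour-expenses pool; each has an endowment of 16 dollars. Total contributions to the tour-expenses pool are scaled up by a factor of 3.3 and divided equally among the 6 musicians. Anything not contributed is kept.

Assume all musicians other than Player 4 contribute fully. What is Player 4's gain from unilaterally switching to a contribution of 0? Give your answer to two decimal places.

7.20 dollars

Switching from a contribution of 16 to 0 lets Player 4 keep an extra 16 dollars, but lowers the tour-expenses pool by 16, which costs Player 4 their own share of that drop: 3.3/6 × 16 = 8.80.
Net gain = 16 − 8.80 = 7.20. The private return per contributed unit (0.5500) is below 1, so free-riding is indeed the best response regardless of what the others do.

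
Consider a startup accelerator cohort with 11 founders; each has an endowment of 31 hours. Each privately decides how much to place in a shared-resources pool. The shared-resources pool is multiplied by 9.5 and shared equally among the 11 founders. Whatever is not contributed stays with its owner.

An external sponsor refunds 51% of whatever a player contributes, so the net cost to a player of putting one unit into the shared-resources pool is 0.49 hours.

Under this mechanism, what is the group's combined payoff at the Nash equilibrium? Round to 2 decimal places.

The effective private return per unit is now (9.5/11) / 0.49 = 1.7625 > 1, so every player's dominant strategy flips to full contribution.
At the Nash equilibrium everyone contributes 31. Group total payoff = 11 × (31 × 0.51 + 9.5 × 31) = 3413.41.

3413.41 hours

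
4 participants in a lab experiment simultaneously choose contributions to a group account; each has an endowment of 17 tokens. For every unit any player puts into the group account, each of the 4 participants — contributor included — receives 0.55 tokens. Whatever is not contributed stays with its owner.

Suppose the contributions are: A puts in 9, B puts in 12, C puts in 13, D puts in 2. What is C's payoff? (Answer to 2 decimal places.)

Total contributed: 9 + 12 + 13 + 2 = 36.
Each receives 0.55 × 36 = 19.80 from the group account.
C keeps 17 − 13 = 4, so C's payoff is 4 + 19.80 = 23.80.

23.80 tokens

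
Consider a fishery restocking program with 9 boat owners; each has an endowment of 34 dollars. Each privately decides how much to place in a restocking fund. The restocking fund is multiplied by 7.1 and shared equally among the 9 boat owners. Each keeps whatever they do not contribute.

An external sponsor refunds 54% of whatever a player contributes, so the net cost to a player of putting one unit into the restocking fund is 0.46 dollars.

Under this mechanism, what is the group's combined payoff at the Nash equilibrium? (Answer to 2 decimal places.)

2337.84 dollars

With the mechanism, a contributed unit returns (7.1/9) / 0.46 = 1.7150 per unit of net cost to the contributor — now above 1 — so contributing fully is weakly dominant for every player.
So the Nash equilibrium is full contribution by all 9; the group earns 9 × (34 × 0.54 + 7.1 × 34) = 2337.84.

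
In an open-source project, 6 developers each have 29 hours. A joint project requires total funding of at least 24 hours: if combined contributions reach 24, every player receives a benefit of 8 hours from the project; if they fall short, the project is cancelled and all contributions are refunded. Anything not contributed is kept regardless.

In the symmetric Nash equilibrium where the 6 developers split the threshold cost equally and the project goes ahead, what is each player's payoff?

33 hours

Equal share of the threshold: 24/6 = 4.
At this profile no one gains by cutting their contribution: any cut drops the total below 24, the project is cancelled, contributions are refunded, and the deviator ends with 29, which is less than 29 − 4 + 8 = 33. Contributing more than 4 just wastes the excess. So contributing exactly 4 is a best response.
Each player's payoff: 29 − 4 + 8 = 33.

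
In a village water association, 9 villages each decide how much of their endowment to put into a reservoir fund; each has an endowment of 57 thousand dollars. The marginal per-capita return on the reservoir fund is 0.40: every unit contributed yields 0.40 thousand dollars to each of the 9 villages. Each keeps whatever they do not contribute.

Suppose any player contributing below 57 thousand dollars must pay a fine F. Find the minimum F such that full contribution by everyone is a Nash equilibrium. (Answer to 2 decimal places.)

Given the others contribute fully, the best deviation is to contribute 0 (any partial contribution still incurs the fine and gives up units whose private return 0.40 is below 1).
Deviating from 57 to 0 saves 57 thousand dollars but forfeits the deviator's share of the drop in the reservoir fund: 0.40 × 57 = 22.80.
So the deviation gain is 57 − 22.80 = 34.20, and the fine must be at least 34.20 thousand dollars to wipe it out.

34.20 thousand dollars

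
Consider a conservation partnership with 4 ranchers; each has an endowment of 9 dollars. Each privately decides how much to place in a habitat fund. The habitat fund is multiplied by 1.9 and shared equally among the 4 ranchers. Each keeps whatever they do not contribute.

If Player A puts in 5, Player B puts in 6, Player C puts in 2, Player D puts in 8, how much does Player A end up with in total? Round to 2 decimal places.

Total contributed: 5 + 6 + 2 + 8 = 21.
Each receives 1.9 × 21 / 4 = 9.98 from the habitat fund.
Player A keeps 9 − 5 = 4, so Player A's payoff is 4 + 9.98 = 13.98.

13.98 dollars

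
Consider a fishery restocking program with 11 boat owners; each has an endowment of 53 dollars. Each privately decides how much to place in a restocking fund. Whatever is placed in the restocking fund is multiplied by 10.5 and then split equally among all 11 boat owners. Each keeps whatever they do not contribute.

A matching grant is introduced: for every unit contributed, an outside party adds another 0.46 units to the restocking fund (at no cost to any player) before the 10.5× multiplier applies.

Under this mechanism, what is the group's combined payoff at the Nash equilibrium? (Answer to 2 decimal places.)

8937.39 dollars

The effective private return per unit is now 10.5 × 1.46 / 11 = 1.3936 > 1, so every player's dominant strategy flips to full contribution.
So the Nash equilibrium is full contribution by all 11; the group earns 10.5 × 1.46 × 583 = 8937.39.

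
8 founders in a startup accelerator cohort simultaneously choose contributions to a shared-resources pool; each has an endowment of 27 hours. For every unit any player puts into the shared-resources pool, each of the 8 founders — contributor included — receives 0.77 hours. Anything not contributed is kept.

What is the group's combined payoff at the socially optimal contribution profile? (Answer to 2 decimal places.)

1330.56 hours

Each contributed unit returns 6.160 to the group as a whole (0.77 to each of 8 players), which exceeds 1, so the social optimum is full contribution: group total = 6.160 × 216 = 1330.56.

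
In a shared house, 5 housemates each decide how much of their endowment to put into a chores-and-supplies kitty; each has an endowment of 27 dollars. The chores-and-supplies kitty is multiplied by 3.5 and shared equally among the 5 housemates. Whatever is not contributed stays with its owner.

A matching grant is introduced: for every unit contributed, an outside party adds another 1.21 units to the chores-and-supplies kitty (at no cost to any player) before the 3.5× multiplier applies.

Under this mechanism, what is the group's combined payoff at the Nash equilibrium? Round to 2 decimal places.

The effective private return per unit is now 3.5 × 2.21 / 5 = 1.5470 > 1, so every player's dominant strategy flips to full contribution.
At the Nash equilibrium everyone contributes 27. Group total payoff = 3.5 × 2.21 × 135 = 1044.23.

1044.23 dollars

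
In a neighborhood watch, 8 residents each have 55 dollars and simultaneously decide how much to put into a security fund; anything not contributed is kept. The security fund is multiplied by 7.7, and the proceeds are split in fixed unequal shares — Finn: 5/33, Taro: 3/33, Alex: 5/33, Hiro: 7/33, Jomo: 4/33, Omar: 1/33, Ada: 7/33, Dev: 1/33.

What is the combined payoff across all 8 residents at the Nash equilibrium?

A player with share s gets back 7.7·s per unit contributed, so full contribution is dominant for anyone with s > 1/7.7 = 0.1299 and zero contribution is dominant for anyone below.
Finn, Alex, Hiro and Ada are above the threshold, contributing 55 each; the remaining 4 contribute 0. Total contributed: 220.
The security fund pays out 7.7 × 220 = 1694.00 in total (split across the unequal shares, but the aggregate is all that matters for the group sum).
The 4 free-riders keep 55 each, adding 220. Group total = 220 + 1694.00 = 1914.00.

1914.00 dollars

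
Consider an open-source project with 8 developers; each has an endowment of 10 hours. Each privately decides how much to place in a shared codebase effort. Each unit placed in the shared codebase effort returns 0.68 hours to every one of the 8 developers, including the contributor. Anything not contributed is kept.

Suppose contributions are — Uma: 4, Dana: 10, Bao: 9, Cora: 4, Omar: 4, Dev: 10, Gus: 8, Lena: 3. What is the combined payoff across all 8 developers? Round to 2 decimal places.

Total contributed: 4 + 10 + 9 + 4 + 4 + 10 + 8 + 3 = 52; total kept: 8 × 10 − 52 = 28.
The shared codebase effort pays out 0.68 × 8 × 52 = 282.88 in aggregate.
Group total = 28 + 282.88 = 310.88.

310.88 hours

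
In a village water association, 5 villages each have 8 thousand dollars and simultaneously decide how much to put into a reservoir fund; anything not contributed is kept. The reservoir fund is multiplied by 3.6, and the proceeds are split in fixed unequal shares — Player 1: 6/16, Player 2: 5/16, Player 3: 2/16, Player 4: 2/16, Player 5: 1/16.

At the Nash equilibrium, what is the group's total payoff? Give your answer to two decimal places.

81.60 thousand dollars

A player with share s gets back 3.6·s per unit contributed, so full contribution is dominant for anyone with s > 1/3.6 = 0.2778 and zero contribution is dominant for anyone below.
Player 1 and Player 2 are above the threshold, contributing 8 each; the remaining 3 contribute 0. Total contributed: 16.
The reservoir fund pays out 3.6 × 16 = 57.60 in total (split across the unequal shares, but the aggregate is all that matters for the group sum).
The 3 free-riders keep 8 each, adding 24. Group total = 24 + 57.60 = 81.60.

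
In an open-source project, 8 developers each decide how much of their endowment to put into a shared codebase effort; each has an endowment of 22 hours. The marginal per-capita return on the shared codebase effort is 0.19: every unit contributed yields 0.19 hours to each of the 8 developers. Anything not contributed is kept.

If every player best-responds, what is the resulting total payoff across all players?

176.00 hours

The private return per contributed unit is 0.19 < 1, so contributing 0 is dominant for every player. At the Nash equilibrium everyone keeps their 22, and the group total is 8 × 22 = 176.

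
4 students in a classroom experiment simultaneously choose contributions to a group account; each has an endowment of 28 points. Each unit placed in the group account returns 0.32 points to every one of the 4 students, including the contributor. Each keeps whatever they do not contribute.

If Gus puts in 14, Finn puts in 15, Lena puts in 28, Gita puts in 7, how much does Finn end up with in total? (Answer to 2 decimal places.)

Total contributed: 14 + 15 + 28 + 7 = 64.
Each receives 0.32 × 64 = 20.48 from the group account.
Finn keeps 28 − 15 = 13, so Finn's payoff is 13 + 20.48 = 33.48.

33.48 points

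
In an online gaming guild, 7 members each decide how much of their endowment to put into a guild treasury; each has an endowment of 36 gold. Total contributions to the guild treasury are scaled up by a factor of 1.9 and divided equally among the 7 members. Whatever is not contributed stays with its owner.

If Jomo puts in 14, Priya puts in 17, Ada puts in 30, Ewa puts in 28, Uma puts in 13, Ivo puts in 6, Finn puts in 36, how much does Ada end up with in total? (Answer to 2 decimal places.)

Total contributed: 14 + 17 + 30 + 28 + 13 + 6 + 36 = 144.
Each receives 1.9 × 144 / 7 = 39.09 from the guild treasury.
Ada keeps 36 − 30 = 6, so Ada's payoff is 6 + 39.09 = 45.09.

45.09 gold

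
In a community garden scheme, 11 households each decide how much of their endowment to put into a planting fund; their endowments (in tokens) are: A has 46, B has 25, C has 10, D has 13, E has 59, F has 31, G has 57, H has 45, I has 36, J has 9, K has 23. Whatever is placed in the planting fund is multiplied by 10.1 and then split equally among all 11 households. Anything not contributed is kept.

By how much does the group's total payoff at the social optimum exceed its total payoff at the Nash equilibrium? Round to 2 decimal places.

3221.40 tokens

The private return per contributed unit is 10.1/11 = 0.9182 < 1 for every player regardless of endowment, so the Nash equilibrium is zero contribution and the group total is Σ E_j = 46 + 25 + 10 + 13 + 59 + 31 + 57 + 45 + 36 + 9 + 23 = 354.
Each contributed unit returns 10.100 to the group, so the social optimum is full contribution by everyone: group total = 10.100 × 354 = 3575.40.
Efficiency loss = (10.100 − 1) × 354 = 3221.40.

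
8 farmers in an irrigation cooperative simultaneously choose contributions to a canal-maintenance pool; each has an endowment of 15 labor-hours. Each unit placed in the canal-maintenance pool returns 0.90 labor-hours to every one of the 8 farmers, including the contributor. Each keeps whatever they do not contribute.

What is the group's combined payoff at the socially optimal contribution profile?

864.00 labor-hours

Each contributed unit returns 7.200 to the group as a whole (0.90 to each of 8 players), which exceeds 1, so the social optimum is full contribution: group total = 7.200 × 120 = 864.00.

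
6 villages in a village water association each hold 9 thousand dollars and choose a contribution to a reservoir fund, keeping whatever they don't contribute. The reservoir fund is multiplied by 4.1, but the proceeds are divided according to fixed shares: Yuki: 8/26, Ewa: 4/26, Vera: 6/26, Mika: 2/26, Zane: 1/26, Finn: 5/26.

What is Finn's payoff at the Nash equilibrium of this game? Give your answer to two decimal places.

16.10 thousand dollars

Player j's private return per contributed unit is 4.1 × (j's share). Contributing is weakly dominant for j when that share is at least 1/4.1 = 0.2439, and contributing 0 is dominant otherwise.
Only Yuki (8/26) clears that bar, contributing 9; the remaining 5 contribute 0. Total contributed: 9.
Finn keeps 9 and receives 4.1 × 9 × 5/26 = 7.10 from the reservoir fund, for a payoff of 16.10.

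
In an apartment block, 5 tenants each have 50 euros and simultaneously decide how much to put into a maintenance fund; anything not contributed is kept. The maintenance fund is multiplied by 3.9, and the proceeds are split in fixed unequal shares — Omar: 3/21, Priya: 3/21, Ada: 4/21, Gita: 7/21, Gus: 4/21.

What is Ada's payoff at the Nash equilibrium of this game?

For player j, contributing a unit is worthwhile iff 3.9 × (j's share) ≥ 1, i.e. iff j's share is at least 0.2564.
Only Gita (7/21) clears that bar, contributing 50; the remaining 4 contribute 0. Total contributed: 50.
Ada keeps 50 and receives 3.9 × 50 × 4/21 = 37.14 from the maintenance fund, for a payoff of 87.14.

87.14 euros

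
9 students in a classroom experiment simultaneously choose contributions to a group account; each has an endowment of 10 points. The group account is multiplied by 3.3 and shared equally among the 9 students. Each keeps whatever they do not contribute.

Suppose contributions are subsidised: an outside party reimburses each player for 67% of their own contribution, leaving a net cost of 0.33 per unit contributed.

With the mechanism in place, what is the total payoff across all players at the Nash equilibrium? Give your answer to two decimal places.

Under the mechanism each unit contributed yields (3.3/9) / 0.33 = 1.1111 back to its contributor per unit of net cost, which exceeds 1, making full contribution the dominant choice for everyone.
At the Nash equilibrium everyone contributes 10. Group total payoff = 9 × (10 × 0.67 + 3.3 × 10) = 357.30.

357.30 points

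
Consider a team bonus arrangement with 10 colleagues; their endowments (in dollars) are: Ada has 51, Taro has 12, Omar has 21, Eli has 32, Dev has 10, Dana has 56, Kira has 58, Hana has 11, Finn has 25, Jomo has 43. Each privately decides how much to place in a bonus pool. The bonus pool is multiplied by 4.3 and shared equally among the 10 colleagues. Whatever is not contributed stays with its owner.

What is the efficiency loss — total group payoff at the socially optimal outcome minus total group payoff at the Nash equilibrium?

1052.70 dollars

The private return per contributed unit is 4.3/10 = 0.4300 < 1 for every player regardless of endowment, so the Nash equilibrium is zero contribution and the group total is Σ E_j = 51 + 12 + 21 + 32 + 10 + 56 + 58 + 11 + 25 + 43 = 319.
Each contributed unit returns 4.300 to the group, so the social optimum is full contribution by everyone: group total = 4.300 × 319 = 1371.70.
Efficiency loss = (4.300 − 1) × 319 = 1052.70.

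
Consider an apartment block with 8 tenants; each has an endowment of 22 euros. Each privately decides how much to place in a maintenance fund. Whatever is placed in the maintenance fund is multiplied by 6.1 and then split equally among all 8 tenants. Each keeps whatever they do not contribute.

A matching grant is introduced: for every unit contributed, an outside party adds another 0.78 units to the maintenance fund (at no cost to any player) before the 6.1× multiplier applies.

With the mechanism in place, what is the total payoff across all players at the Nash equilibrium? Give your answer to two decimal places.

With the mechanism, a contributed unit returns 6.1 × 1.78 / 8 = 1.3573 per unit of net cost to the contributor — now above 1 — so contributing fully is weakly dominant for every player.
At the Nash equilibrium everyone contributes 22. Group total payoff = 6.1 × 1.78 × 176 = 1911.01.

1911.01 euros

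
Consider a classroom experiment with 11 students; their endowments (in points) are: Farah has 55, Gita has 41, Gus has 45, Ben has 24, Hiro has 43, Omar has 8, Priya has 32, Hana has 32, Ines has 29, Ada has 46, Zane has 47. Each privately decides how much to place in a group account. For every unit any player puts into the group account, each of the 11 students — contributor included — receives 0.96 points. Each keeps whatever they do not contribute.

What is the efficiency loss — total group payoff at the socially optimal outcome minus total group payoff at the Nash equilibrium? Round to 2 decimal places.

The private return per contributed unit is 0.96 < 1 for everyone, so the Nash equilibrium is zero contribution and the group total is Σ E_j = 55 + 41 + 45 + 24 + 43 + 8 + 32 + 32 + 29 + 46 + 47 = 402.
Each contributed unit returns 10.560 to the group, so the social optimum is full contribution by everyone: group total = 10.560 × 402 = 4245.12.
Efficiency loss = (10.560 − 1) × 402 = 3843.12.

3843.12 points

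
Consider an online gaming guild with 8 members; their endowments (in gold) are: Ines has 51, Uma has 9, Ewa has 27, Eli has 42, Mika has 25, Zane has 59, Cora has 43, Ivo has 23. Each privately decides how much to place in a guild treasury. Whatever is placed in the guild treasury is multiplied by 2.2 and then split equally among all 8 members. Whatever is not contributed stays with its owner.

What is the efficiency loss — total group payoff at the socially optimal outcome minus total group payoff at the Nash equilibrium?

The private return per contributed unit is 2.2/8 = 0.2750 < 1 for every player regardless of endowment, so the Nash equilibrium is zero contribution and the group total is Σ E_j = 51 + 9 + 27 + 42 + 25 + 59 + 43 + 23 = 279.
Each contributed unit returns 2.200 to the group, so the social optimum is full contribution by everyone: group total = 2.200 × 279 = 613.80.
Efficiency loss = (2.200 − 1) × 279 = 334.80.

334.80 gold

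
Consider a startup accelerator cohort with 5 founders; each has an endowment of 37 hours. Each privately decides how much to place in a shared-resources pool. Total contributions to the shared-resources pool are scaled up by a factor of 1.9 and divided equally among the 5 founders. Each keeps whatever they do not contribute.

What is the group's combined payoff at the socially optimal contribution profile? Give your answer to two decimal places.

Each contributed unit returns 1.900 to the group as a whole (0.3800 to each of 5 players), which exceeds 1, so the social optimum is full contribution: group total = 1.900 × 185 = 351.50.

351.50 hours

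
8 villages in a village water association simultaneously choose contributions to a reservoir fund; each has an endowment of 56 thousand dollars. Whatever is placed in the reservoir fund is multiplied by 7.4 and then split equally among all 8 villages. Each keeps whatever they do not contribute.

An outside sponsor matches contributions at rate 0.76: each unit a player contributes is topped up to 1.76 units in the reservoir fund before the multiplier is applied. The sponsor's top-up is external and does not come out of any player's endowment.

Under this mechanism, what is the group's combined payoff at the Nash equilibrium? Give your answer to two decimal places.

Under the mechanism each unit contributed yields 7.4 × 1.76 / 8 = 1.6280 back to its contributor per unit of net cost, which exceeds 1, making full contribution the dominant choice for everyone.
So the Nash equilibrium is full contribution by all 8; the group earns 7.4 × 1.76 × 448 = 5834.75.

5834.75 thousand dollars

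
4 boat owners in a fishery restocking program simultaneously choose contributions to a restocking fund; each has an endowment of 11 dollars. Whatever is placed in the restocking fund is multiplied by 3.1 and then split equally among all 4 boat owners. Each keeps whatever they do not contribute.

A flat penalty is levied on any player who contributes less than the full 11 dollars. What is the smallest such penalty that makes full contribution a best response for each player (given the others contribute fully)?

2.48 dollars

Given the others contribute fully, the best deviation is to contribute 0 (any partial contribution still incurs the fine and gives up units whose private return 0.7750 is below 1).
Deviating from 11 to 0 saves 11 dollars but forfeits the deviator's share of the drop in the restocking fund: 3.1/4 × 11 = 8.52.
So the deviation gain is 11 − 8.52 = 2.48, and the fine must be at least 2.48 dollars to wipe it out.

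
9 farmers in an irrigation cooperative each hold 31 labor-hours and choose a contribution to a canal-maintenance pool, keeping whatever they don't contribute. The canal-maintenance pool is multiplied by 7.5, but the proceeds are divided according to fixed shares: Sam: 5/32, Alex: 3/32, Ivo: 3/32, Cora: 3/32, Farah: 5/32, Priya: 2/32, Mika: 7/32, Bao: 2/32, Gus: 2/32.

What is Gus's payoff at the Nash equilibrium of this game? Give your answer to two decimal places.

A player with share s gets back 7.5·s per unit contributed, so full contribution is dominant for anyone with s > 1/7.5 = 0.1333 and zero contribution is dominant for anyone below.
Sam, Farah and Mika clear that bar, contributing 31 each; the remaining 6 contribute 0. Total contributed: 93.
Gus keeps 31 and receives 7.5 × 93 × 2/32 = 43.59 from the canal-maintenance pool, for a payoff of 74.59.

74.59 labor-hours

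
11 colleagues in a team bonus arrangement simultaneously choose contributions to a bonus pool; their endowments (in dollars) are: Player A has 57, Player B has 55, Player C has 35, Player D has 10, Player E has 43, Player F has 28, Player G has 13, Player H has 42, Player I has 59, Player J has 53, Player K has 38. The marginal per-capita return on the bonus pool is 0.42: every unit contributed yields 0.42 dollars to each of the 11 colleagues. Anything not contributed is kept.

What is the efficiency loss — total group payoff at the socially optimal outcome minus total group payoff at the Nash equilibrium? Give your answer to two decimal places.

The private return per contributed unit is 0.42 < 1 for everyone, so the Nash equilibrium is zero contribution and the group total is Σ E_j = 57 + 55 + 35 + 10 + 43 + 28 + 13 + 42 + 59 + 53 + 38 = 433.
Each contributed unit returns 4.620 to the group, so the social optimum is full contribution by everyone: group total = 4.620 × 433 = 2000.46.
Efficiency loss = (4.620 − 1) × 433 = 1567.46.

1567.46 dollars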